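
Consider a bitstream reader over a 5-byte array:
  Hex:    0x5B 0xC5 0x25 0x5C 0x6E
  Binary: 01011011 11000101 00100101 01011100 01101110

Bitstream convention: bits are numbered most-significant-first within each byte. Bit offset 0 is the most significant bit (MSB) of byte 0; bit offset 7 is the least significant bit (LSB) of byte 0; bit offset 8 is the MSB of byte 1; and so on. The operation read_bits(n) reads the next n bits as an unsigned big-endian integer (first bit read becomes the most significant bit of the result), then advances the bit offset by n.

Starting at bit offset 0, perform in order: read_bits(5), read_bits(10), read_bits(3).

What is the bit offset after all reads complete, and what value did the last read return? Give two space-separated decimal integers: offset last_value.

Answer: 18 4

Derivation:
Read 1: bits[0:5] width=5 -> value=11 (bin 01011); offset now 5 = byte 0 bit 5; 35 bits remain
Read 2: bits[5:15] width=10 -> value=482 (bin 0111100010); offset now 15 = byte 1 bit 7; 25 bits remain
Read 3: bits[15:18] width=3 -> value=4 (bin 100); offset now 18 = byte 2 bit 2; 22 bits remain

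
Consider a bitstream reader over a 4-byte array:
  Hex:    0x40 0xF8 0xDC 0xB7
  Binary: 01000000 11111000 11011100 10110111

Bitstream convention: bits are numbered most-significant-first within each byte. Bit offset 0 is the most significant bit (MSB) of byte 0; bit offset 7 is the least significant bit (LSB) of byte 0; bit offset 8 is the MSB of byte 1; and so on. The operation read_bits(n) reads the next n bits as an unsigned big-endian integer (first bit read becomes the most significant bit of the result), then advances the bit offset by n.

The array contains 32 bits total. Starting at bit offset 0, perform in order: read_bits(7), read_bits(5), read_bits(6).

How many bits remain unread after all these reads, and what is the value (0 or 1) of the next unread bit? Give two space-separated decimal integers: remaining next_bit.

Answer: 14 0

Derivation:
Read 1: bits[0:7] width=7 -> value=32 (bin 0100000); offset now 7 = byte 0 bit 7; 25 bits remain
Read 2: bits[7:12] width=5 -> value=15 (bin 01111); offset now 12 = byte 1 bit 4; 20 bits remain
Read 3: bits[12:18] width=6 -> value=35 (bin 100011); offset now 18 = byte 2 bit 2; 14 bits remain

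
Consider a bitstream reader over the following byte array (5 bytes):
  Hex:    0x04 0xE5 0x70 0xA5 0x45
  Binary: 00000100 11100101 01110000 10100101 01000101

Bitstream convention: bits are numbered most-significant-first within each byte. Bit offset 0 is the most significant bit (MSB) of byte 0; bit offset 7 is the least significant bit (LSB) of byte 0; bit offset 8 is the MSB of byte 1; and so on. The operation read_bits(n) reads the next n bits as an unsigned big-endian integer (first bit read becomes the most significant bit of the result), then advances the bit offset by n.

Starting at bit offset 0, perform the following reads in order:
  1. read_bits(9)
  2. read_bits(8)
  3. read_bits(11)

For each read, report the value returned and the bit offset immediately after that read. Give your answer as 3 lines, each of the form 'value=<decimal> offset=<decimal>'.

Answer: value=9 offset=9
value=202 offset=17
value=1802 offset=28

Derivation:
Read 1: bits[0:9] width=9 -> value=9 (bin 000001001); offset now 9 = byte 1 bit 1; 31 bits remain
Read 2: bits[9:17] width=8 -> value=202 (bin 11001010); offset now 17 = byte 2 bit 1; 23 bits remain
Read 3: bits[17:28] width=11 -> value=1802 (bin 11100001010); offset now 28 = byte 3 bit 4; 12 bits remain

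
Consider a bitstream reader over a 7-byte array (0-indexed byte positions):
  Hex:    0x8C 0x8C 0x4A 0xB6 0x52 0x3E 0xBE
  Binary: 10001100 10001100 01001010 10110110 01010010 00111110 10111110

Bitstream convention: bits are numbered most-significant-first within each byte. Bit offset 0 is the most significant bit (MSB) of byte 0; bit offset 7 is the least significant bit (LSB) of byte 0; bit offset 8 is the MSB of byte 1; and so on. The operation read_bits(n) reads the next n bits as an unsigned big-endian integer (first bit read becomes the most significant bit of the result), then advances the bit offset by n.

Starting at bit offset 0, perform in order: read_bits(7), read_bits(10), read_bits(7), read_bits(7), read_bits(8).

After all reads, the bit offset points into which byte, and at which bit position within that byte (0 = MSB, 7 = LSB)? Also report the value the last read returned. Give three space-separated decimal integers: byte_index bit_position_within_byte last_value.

Read 1: bits[0:7] width=7 -> value=70 (bin 1000110); offset now 7 = byte 0 bit 7; 49 bits remain
Read 2: bits[7:17] width=10 -> value=280 (bin 0100011000); offset now 17 = byte 2 bit 1; 39 bits remain
Read 3: bits[17:24] width=7 -> value=74 (bin 1001010); offset now 24 = byte 3 bit 0; 32 bits remain
Read 4: bits[24:31] width=7 -> value=91 (bin 1011011); offset now 31 = byte 3 bit 7; 25 bits remain
Read 5: bits[31:39] width=8 -> value=41 (bin 00101001); offset now 39 = byte 4 bit 7; 17 bits remain

Answer: 4 7 41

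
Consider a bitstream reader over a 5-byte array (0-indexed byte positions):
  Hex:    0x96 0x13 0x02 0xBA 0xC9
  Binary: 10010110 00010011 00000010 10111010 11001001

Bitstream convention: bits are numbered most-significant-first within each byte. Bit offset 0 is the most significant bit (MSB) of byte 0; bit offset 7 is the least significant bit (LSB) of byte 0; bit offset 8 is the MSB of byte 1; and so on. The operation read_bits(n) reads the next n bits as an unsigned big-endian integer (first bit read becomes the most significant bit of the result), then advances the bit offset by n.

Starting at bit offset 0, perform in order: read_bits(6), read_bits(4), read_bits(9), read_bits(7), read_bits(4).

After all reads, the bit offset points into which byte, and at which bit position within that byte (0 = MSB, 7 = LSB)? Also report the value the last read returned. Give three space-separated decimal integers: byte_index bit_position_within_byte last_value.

Read 1: bits[0:6] width=6 -> value=37 (bin 100101); offset now 6 = byte 0 bit 6; 34 bits remain
Read 2: bits[6:10] width=4 -> value=8 (bin 1000); offset now 10 = byte 1 bit 2; 30 bits remain
Read 3: bits[10:19] width=9 -> value=152 (bin 010011000); offset now 19 = byte 2 bit 3; 21 bits remain
Read 4: bits[19:26] width=7 -> value=10 (bin 0001010); offset now 26 = byte 3 bit 2; 14 bits remain
Read 5: bits[26:30] width=4 -> value=14 (bin 1110); offset now 30 = byte 3 bit 6; 10 bits remain

Answer: 3 6 14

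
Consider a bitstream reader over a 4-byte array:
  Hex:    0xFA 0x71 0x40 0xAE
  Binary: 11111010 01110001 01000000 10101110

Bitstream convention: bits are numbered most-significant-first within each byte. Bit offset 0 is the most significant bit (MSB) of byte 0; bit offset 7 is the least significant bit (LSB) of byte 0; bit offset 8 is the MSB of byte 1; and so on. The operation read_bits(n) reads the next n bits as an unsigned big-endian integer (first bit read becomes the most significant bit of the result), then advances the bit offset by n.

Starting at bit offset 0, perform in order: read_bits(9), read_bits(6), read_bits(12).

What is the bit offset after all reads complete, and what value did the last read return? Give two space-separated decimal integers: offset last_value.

Read 1: bits[0:9] width=9 -> value=500 (bin 111110100); offset now 9 = byte 1 bit 1; 23 bits remain
Read 2: bits[9:15] width=6 -> value=56 (bin 111000); offset now 15 = byte 1 bit 7; 17 bits remain
Read 3: bits[15:27] width=12 -> value=2565 (bin 101000000101); offset now 27 = byte 3 bit 3; 5 bits remain

Answer: 27 2565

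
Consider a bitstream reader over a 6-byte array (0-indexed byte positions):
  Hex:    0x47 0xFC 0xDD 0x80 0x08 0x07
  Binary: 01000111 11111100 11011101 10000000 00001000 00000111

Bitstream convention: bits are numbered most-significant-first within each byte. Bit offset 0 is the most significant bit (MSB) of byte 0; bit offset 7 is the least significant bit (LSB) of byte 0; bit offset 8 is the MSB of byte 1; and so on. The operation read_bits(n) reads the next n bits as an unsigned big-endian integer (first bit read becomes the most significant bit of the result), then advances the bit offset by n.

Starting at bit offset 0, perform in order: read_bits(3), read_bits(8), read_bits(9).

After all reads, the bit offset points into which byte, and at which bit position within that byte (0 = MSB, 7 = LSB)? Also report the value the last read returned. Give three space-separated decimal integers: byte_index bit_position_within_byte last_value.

Answer: 2 4 461

Derivation:
Read 1: bits[0:3] width=3 -> value=2 (bin 010); offset now 3 = byte 0 bit 3; 45 bits remain
Read 2: bits[3:11] width=8 -> value=63 (bin 00111111); offset now 11 = byte 1 bit 3; 37 bits remain
Read 3: bits[11:20] width=9 -> value=461 (bin 111001101); offset now 20 = byte 2 bit 4; 28 bits remain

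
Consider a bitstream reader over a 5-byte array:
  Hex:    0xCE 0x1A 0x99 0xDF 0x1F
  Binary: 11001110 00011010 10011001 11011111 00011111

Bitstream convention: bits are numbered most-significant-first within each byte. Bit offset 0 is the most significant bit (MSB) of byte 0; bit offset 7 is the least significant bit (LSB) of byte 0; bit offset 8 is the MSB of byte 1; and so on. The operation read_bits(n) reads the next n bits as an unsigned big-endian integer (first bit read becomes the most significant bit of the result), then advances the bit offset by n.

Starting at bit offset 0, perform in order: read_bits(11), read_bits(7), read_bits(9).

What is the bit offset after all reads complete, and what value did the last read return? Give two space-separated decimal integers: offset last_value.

Answer: 27 206

Derivation:
Read 1: bits[0:11] width=11 -> value=1648 (bin 11001110000); offset now 11 = byte 1 bit 3; 29 bits remain
Read 2: bits[11:18] width=7 -> value=106 (bin 1101010); offset now 18 = byte 2 bit 2; 22 bits remain
Read 3: bits[18:27] width=9 -> value=206 (bin 011001110); offset now 27 = byte 3 bit 3; 13 bits remain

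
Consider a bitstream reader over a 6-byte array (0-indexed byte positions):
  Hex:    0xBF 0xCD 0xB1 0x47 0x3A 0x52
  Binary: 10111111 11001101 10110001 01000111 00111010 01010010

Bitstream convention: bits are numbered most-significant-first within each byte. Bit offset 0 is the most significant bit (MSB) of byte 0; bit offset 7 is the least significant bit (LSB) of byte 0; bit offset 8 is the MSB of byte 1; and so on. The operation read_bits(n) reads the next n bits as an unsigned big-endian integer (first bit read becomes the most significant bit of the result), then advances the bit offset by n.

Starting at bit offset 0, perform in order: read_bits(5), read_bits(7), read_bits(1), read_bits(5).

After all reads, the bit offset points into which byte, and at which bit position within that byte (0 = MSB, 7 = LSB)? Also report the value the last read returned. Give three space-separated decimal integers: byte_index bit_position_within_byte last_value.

Answer: 2 2 22

Derivation:
Read 1: bits[0:5] width=5 -> value=23 (bin 10111); offset now 5 = byte 0 bit 5; 43 bits remain
Read 2: bits[5:12] width=7 -> value=124 (bin 1111100); offset now 12 = byte 1 bit 4; 36 bits remain
Read 3: bits[12:13] width=1 -> value=1 (bin 1); offset now 13 = byte 1 bit 5; 35 bits remain
Read 4: bits[13:18] width=5 -> value=22 (bin 10110); offset now 18 = byte 2 bit 2; 30 bits remain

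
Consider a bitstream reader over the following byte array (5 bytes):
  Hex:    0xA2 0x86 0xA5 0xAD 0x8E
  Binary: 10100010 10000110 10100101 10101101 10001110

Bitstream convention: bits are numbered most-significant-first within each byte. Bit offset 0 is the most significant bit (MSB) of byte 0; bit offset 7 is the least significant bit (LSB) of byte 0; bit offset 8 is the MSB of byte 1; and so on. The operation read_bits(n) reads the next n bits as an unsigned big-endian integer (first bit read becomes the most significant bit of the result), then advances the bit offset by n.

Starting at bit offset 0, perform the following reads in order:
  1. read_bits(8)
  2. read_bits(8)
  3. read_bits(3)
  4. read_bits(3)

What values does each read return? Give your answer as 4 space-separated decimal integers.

Answer: 162 134 5 1

Derivation:
Read 1: bits[0:8] width=8 -> value=162 (bin 10100010); offset now 8 = byte 1 bit 0; 32 bits remain
Read 2: bits[8:16] width=8 -> value=134 (bin 10000110); offset now 16 = byte 2 bit 0; 24 bits remain
Read 3: bits[16:19] width=3 -> value=5 (bin 101); offset now 19 = byte 2 bit 3; 21 bits remain
Read 4: bits[19:22] width=3 -> value=1 (bin 001); offset now 22 = byte 2 bit 6; 18 bits remain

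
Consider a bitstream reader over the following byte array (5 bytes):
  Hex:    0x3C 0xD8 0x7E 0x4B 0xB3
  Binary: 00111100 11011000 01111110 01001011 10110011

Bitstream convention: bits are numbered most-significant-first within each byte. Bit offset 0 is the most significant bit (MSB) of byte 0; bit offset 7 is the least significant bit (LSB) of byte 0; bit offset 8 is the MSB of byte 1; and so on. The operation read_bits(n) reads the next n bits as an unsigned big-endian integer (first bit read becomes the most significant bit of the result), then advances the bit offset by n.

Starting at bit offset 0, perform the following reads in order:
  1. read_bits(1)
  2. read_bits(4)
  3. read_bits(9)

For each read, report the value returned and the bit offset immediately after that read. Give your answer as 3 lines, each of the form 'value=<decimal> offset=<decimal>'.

Read 1: bits[0:1] width=1 -> value=0 (bin 0); offset now 1 = byte 0 bit 1; 39 bits remain
Read 2: bits[1:5] width=4 -> value=7 (bin 0111); offset now 5 = byte 0 bit 5; 35 bits remain
Read 3: bits[5:14] width=9 -> value=310 (bin 100110110); offset now 14 = byte 1 bit 6; 26 bits remain

Answer: value=0 offset=1
value=7 offset=5
value=310 offset=14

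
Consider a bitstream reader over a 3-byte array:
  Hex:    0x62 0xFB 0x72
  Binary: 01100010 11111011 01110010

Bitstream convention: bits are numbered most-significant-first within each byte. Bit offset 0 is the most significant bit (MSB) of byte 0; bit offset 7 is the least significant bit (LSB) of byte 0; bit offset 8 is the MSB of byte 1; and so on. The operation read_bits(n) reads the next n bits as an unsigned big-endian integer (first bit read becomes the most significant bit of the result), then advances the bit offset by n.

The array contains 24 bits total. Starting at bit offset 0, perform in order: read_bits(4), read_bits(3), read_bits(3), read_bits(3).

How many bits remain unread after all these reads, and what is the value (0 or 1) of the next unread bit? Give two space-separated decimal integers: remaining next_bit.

Answer: 11 0

Derivation:
Read 1: bits[0:4] width=4 -> value=6 (bin 0110); offset now 4 = byte 0 bit 4; 20 bits remain
Read 2: bits[4:7] width=3 -> value=1 (bin 001); offset now 7 = byte 0 bit 7; 17 bits remain
Read 3: bits[7:10] width=3 -> value=3 (bin 011); offset now 10 = byte 1 bit 2; 14 bits remain
Read 4: bits[10:13] width=3 -> value=7 (bin 111); offset now 13 = byte 1 bit 5; 11 bits remain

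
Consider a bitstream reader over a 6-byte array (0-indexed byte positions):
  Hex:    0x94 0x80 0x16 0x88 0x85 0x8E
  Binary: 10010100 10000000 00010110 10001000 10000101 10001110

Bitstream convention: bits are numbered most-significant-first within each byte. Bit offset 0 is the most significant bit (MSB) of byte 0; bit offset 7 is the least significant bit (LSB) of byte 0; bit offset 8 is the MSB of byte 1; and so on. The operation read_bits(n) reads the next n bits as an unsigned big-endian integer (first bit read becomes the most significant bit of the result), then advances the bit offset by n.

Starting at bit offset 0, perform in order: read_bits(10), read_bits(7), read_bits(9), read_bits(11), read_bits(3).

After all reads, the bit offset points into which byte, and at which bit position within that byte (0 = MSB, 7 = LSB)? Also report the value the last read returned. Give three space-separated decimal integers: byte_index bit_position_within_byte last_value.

Read 1: bits[0:10] width=10 -> value=594 (bin 1001010010); offset now 10 = byte 1 bit 2; 38 bits remain
Read 2: bits[10:17] width=7 -> value=0 (bin 0000000); offset now 17 = byte 2 bit 1; 31 bits remain
Read 3: bits[17:26] width=9 -> value=90 (bin 001011010); offset now 26 = byte 3 bit 2; 22 bits remain
Read 4: bits[26:37] width=11 -> value=272 (bin 00100010000); offset now 37 = byte 4 bit 5; 11 bits remain
Read 5: bits[37:40] width=3 -> value=5 (bin 101); offset now 40 = byte 5 bit 0; 8 bits remain

Answer: 5 0 5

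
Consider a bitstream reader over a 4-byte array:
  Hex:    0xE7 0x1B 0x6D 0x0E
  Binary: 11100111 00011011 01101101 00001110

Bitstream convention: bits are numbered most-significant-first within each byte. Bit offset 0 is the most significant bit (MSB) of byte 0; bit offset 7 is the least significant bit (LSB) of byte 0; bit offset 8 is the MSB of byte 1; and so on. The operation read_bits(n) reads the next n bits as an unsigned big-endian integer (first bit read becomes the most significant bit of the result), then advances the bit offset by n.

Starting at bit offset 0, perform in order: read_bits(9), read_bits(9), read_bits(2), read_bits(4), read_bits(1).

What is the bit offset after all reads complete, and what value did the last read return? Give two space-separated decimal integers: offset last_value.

Read 1: bits[0:9] width=9 -> value=462 (bin 111001110); offset now 9 = byte 1 bit 1; 23 bits remain
Read 2: bits[9:18] width=9 -> value=109 (bin 001101101); offset now 18 = byte 2 bit 2; 14 bits remain
Read 3: bits[18:20] width=2 -> value=2 (bin 10); offset now 20 = byte 2 bit 4; 12 bits remain
Read 4: bits[20:24] width=4 -> value=13 (bin 1101); offset now 24 = byte 3 bit 0; 8 bits remain
Read 5: bits[24:25] width=1 -> value=0 (bin 0); offset now 25 = byte 3 bit 1; 7 bits remain

Answer: 25 0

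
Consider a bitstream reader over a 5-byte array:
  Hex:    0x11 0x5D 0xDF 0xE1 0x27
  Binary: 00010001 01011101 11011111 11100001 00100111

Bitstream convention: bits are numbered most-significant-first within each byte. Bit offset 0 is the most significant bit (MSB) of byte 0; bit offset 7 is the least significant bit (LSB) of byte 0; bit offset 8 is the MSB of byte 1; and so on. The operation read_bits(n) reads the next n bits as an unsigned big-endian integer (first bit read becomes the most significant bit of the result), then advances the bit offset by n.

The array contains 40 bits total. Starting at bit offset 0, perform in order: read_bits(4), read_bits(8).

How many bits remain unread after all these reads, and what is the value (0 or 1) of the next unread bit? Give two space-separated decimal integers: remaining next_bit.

Answer: 28 1

Derivation:
Read 1: bits[0:4] width=4 -> value=1 (bin 0001); offset now 4 = byte 0 bit 4; 36 bits remain
Read 2: bits[4:12] width=8 -> value=21 (bin 00010101); offset now 12 = byte 1 bit 4; 28 bits remain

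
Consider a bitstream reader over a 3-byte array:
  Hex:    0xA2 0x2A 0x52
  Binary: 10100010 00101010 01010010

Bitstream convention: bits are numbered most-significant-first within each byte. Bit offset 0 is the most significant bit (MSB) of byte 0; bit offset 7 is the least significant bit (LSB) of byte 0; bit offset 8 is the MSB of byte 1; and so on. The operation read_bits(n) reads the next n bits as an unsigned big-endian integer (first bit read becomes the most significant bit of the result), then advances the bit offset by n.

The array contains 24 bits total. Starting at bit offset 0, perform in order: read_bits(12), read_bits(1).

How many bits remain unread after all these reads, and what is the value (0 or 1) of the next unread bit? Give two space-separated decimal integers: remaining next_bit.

Read 1: bits[0:12] width=12 -> value=2594 (bin 101000100010); offset now 12 = byte 1 bit 4; 12 bits remain
Read 2: bits[12:13] width=1 -> value=1 (bin 1); offset now 13 = byte 1 bit 5; 11 bits remain

Answer: 11 0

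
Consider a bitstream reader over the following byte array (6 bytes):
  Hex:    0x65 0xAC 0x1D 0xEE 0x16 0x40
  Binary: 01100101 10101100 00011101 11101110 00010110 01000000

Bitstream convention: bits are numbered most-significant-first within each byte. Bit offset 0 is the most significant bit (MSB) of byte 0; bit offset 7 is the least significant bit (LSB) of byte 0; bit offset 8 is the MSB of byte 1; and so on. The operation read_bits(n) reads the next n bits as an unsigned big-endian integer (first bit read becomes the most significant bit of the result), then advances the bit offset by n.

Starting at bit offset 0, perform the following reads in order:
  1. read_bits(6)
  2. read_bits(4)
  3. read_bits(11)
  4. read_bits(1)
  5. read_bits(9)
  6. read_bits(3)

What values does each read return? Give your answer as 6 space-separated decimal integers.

Answer: 25 6 1411 1 247 0

Derivation:
Read 1: bits[0:6] width=6 -> value=25 (bin 011001); offset now 6 = byte 0 bit 6; 42 bits remain
Read 2: bits[6:10] width=4 -> value=6 (bin 0110); offset now 10 = byte 1 bit 2; 38 bits remain
Read 3: bits[10:21] width=11 -> value=1411 (bin 10110000011); offset now 21 = byte 2 bit 5; 27 bits remain
Read 4: bits[21:22] width=1 -> value=1 (bin 1); offset now 22 = byte 2 bit 6; 26 bits remain
Read 5: bits[22:31] width=9 -> value=247 (bin 011110111); offset now 31 = byte 3 bit 7; 17 bits remain
Read 6: bits[31:34] width=3 -> value=0 (bin 000); offset now 34 = byte 4 bit 2; 14 bits remain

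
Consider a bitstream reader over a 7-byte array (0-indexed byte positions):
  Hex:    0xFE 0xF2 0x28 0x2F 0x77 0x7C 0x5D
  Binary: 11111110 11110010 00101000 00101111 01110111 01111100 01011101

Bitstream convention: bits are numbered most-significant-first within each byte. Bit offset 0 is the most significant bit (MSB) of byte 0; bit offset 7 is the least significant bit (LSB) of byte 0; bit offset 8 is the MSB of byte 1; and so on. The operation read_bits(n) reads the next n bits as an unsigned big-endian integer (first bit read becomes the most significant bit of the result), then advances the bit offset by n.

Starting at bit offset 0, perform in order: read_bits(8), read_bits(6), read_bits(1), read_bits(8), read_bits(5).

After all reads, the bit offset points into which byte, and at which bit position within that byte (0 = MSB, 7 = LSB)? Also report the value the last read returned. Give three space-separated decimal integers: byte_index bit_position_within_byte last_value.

Answer: 3 4 2

Derivation:
Read 1: bits[0:8] width=8 -> value=254 (bin 11111110); offset now 8 = byte 1 bit 0; 48 bits remain
Read 2: bits[8:14] width=6 -> value=60 (bin 111100); offset now 14 = byte 1 bit 6; 42 bits remain
Read 3: bits[14:15] width=1 -> value=1 (bin 1); offset now 15 = byte 1 bit 7; 41 bits remain
Read 4: bits[15:23] width=8 -> value=20 (bin 00010100); offset now 23 = byte 2 bit 7; 33 bits remain
Read 5: bits[23:28] width=5 -> value=2 (bin 00010); offset now 28 = byte 3 bit 4; 28 bits remain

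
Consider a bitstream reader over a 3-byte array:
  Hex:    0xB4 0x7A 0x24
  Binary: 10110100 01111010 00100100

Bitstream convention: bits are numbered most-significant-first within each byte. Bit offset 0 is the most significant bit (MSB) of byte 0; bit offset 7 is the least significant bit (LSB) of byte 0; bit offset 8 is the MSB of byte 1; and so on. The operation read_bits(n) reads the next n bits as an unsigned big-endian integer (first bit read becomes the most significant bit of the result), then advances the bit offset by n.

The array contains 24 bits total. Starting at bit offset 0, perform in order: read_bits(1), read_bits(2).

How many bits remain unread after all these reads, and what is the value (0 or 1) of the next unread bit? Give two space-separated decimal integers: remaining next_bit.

Read 1: bits[0:1] width=1 -> value=1 (bin 1); offset now 1 = byte 0 bit 1; 23 bits remain
Read 2: bits[1:3] width=2 -> value=1 (bin 01); offset now 3 = byte 0 bit 3; 21 bits remain

Answer: 21 1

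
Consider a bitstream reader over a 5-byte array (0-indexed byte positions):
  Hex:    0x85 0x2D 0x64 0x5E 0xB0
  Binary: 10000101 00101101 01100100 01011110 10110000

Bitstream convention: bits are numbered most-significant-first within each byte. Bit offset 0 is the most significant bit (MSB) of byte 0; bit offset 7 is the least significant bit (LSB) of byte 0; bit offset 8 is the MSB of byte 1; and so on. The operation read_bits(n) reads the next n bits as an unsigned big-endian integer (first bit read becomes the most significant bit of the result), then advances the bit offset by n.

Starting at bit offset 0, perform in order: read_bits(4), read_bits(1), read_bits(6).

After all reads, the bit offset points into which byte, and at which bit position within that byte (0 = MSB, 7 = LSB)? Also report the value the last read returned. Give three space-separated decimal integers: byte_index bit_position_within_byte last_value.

Read 1: bits[0:4] width=4 -> value=8 (bin 1000); offset now 4 = byte 0 bit 4; 36 bits remain
Read 2: bits[4:5] width=1 -> value=0 (bin 0); offset now 5 = byte 0 bit 5; 35 bits remain
Read 3: bits[5:11] width=6 -> value=41 (bin 101001); offset now 11 = byte 1 bit 3; 29 bits remain

Answer: 1 3 41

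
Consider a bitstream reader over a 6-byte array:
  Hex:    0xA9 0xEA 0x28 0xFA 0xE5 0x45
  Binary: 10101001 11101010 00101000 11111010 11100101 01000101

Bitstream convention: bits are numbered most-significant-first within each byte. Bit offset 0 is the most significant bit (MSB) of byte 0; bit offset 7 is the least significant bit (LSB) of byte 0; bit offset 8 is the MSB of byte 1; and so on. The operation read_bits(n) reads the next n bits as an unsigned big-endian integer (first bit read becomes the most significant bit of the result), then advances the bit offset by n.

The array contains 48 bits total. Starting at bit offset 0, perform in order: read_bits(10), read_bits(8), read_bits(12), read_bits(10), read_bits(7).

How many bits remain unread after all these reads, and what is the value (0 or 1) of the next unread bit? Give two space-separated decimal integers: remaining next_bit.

Read 1: bits[0:10] width=10 -> value=679 (bin 1010100111); offset now 10 = byte 1 bit 2; 38 bits remain
Read 2: bits[10:18] width=8 -> value=168 (bin 10101000); offset now 18 = byte 2 bit 2; 30 bits remain
Read 3: bits[18:30] width=12 -> value=2622 (bin 101000111110); offset now 30 = byte 3 bit 6; 18 bits remain
Read 4: bits[30:40] width=10 -> value=741 (bin 1011100101); offset now 40 = byte 5 bit 0; 8 bits remain
Read 5: bits[40:47] width=7 -> value=34 (bin 0100010); offset now 47 = byte 5 bit 7; 1 bits remain

Answer: 1 1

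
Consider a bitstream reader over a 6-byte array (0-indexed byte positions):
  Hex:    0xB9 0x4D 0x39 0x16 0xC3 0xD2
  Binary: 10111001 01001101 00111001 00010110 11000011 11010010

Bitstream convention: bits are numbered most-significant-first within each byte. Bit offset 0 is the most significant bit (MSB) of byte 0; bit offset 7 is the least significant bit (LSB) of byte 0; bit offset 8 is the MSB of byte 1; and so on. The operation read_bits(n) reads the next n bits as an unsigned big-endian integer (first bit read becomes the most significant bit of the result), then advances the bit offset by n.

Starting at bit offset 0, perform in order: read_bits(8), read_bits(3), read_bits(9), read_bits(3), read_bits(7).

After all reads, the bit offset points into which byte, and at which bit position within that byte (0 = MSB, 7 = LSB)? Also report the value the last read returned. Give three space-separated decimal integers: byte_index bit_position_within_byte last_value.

Read 1: bits[0:8] width=8 -> value=185 (bin 10111001); offset now 8 = byte 1 bit 0; 40 bits remain
Read 2: bits[8:11] width=3 -> value=2 (bin 010); offset now 11 = byte 1 bit 3; 37 bits remain
Read 3: bits[11:20] width=9 -> value=211 (bin 011010011); offset now 20 = byte 2 bit 4; 28 bits remain
Read 4: bits[20:23] width=3 -> value=4 (bin 100); offset now 23 = byte 2 bit 7; 25 bits remain
Read 5: bits[23:30] width=7 -> value=69 (bin 1000101); offset now 30 = byte 3 bit 6; 18 bits remain

Answer: 3 6 69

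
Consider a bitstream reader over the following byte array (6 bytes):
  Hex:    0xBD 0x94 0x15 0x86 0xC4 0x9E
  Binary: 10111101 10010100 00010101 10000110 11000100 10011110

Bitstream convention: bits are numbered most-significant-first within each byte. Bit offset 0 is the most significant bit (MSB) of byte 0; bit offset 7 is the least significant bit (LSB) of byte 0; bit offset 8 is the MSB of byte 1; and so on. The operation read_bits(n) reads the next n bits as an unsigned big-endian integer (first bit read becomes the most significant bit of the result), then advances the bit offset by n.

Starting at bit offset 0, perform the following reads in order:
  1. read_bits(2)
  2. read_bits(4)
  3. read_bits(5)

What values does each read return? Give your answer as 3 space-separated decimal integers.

Answer: 2 15 12

Derivation:
Read 1: bits[0:2] width=2 -> value=2 (bin 10); offset now 2 = byte 0 bit 2; 46 bits remain
Read 2: bits[2:6] width=4 -> value=15 (bin 1111); offset now 6 = byte 0 bit 6; 42 bits remain
Read 3: bits[6:11] width=5 -> value=12 (bin 01100); offset now 11 = byte 1 bit 3; 37 bits remain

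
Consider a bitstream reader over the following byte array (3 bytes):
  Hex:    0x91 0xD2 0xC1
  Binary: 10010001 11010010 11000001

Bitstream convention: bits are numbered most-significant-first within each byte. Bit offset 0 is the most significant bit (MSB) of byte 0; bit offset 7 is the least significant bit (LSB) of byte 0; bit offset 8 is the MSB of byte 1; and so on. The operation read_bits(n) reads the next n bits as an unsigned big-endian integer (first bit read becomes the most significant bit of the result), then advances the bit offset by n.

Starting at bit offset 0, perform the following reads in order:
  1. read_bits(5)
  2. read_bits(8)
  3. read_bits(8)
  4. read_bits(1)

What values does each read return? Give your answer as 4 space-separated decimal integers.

Read 1: bits[0:5] width=5 -> value=18 (bin 10010); offset now 5 = byte 0 bit 5; 19 bits remain
Read 2: bits[5:13] width=8 -> value=58 (bin 00111010); offset now 13 = byte 1 bit 5; 11 bits remain
Read 3: bits[13:21] width=8 -> value=88 (bin 01011000); offset now 21 = byte 2 bit 5; 3 bits remain
Read 4: bits[21:22] width=1 -> value=0 (bin 0); offset now 22 = byte 2 bit 6; 2 bits remain

Answer: 18 58 88 0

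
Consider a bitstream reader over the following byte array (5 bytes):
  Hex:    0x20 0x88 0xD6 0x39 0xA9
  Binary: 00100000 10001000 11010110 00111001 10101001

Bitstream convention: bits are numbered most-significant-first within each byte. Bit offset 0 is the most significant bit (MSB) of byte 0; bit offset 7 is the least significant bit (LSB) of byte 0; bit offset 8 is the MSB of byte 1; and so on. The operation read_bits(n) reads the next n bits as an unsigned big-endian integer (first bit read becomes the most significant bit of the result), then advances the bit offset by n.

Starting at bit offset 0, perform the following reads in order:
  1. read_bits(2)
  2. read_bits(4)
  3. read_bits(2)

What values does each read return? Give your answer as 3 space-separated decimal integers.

Answer: 0 8 0

Derivation:
Read 1: bits[0:2] width=2 -> value=0 (bin 00); offset now 2 = byte 0 bit 2; 38 bits remain
Read 2: bits[2:6] width=4 -> value=8 (bin 1000); offset now 6 = byte 0 bit 6; 34 bits remain
Read 3: bits[6:8] width=2 -> value=0 (bin 00); offset now 8 = byte 1 bit 0; 32 bits remain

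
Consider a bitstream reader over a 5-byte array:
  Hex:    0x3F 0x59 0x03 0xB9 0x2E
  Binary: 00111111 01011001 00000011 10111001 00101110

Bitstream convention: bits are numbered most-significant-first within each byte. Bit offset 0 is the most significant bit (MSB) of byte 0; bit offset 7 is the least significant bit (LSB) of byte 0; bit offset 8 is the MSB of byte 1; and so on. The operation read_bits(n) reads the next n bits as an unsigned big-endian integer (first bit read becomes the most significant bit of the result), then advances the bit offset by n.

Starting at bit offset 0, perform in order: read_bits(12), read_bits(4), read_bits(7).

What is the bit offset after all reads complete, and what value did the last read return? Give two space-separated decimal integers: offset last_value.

Answer: 23 1

Derivation:
Read 1: bits[0:12] width=12 -> value=1013 (bin 001111110101); offset now 12 = byte 1 bit 4; 28 bits remain
Read 2: bits[12:16] width=4 -> value=9 (bin 1001); offset now 16 = byte 2 bit 0; 24 bits remain
Read 3: bits[16:23] width=7 -> value=1 (bin 0000001); offset now 23 = byte 2 bit 7; 17 bits remain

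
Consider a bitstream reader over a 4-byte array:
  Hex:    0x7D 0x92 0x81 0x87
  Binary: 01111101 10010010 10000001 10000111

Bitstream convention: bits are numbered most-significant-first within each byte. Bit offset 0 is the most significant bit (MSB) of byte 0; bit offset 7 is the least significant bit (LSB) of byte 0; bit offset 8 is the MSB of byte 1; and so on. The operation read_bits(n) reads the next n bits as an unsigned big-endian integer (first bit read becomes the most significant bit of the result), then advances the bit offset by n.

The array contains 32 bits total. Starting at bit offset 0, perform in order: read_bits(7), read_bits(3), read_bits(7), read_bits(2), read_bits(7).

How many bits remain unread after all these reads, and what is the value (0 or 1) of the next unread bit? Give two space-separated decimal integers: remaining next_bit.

Answer: 6 0

Derivation:
Read 1: bits[0:7] width=7 -> value=62 (bin 0111110); offset now 7 = byte 0 bit 7; 25 bits remain
Read 2: bits[7:10] width=3 -> value=6 (bin 110); offset now 10 = byte 1 bit 2; 22 bits remain
Read 3: bits[10:17] width=7 -> value=37 (bin 0100101); offset now 17 = byte 2 bit 1; 15 bits remain
Read 4: bits[17:19] width=2 -> value=0 (bin 00); offset now 19 = byte 2 bit 3; 13 bits remain
Read 5: bits[19:26] width=7 -> value=6 (bin 0000110); offset now 26 = byte 3 bit 2; 6 bits remain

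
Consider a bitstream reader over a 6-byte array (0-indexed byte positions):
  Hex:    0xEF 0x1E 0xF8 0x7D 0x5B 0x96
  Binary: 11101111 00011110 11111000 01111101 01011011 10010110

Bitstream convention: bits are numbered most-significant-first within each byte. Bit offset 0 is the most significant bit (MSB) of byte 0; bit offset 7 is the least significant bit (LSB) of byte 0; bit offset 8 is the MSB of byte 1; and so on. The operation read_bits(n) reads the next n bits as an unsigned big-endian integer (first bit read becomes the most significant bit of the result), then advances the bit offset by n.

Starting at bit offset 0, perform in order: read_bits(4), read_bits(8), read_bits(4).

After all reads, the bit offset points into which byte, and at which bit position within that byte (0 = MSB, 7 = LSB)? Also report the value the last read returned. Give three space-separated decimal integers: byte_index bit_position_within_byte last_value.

Answer: 2 0 14

Derivation:
Read 1: bits[0:4] width=4 -> value=14 (bin 1110); offset now 4 = byte 0 bit 4; 44 bits remain
Read 2: bits[4:12] width=8 -> value=241 (bin 11110001); offset now 12 = byte 1 bit 4; 36 bits remain
Read 3: bits[12:16] width=4 -> value=14 (bin 1110); offset now 16 = byte 2 bit 0; 32 bits remain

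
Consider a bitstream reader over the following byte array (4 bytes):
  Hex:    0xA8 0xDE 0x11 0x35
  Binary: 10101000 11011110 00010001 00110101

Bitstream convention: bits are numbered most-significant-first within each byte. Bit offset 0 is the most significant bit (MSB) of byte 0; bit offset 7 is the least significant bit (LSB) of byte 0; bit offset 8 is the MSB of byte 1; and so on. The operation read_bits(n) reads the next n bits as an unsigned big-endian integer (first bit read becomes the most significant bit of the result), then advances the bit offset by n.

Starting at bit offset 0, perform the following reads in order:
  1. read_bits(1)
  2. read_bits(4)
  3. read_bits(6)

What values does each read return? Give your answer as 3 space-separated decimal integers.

Answer: 1 5 6

Derivation:
Read 1: bits[0:1] width=1 -> value=1 (bin 1); offset now 1 = byte 0 bit 1; 31 bits remain
Read 2: bits[1:5] width=4 -> value=5 (bin 0101); offset now 5 = byte 0 bit 5; 27 bits remain
Read 3: bits[5:11] width=6 -> value=6 (bin 000110); offset now 11 = byte 1 bit 3; 21 bits remain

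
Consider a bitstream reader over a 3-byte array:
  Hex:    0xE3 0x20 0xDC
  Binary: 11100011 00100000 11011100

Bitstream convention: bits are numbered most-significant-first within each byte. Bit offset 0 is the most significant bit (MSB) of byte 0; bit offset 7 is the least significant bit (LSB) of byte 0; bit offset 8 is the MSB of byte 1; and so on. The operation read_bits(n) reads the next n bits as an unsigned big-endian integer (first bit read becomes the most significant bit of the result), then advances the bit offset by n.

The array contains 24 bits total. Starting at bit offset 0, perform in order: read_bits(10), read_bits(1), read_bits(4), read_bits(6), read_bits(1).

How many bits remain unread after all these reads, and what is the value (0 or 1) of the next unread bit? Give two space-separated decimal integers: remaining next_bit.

Read 1: bits[0:10] width=10 -> value=908 (bin 1110001100); offset now 10 = byte 1 bit 2; 14 bits remain
Read 2: bits[10:11] width=1 -> value=1 (bin 1); offset now 11 = byte 1 bit 3; 13 bits remain
Read 3: bits[11:15] width=4 -> value=0 (bin 0000); offset now 15 = byte 1 bit 7; 9 bits remain
Read 4: bits[15:21] width=6 -> value=27 (bin 011011); offset now 21 = byte 2 bit 5; 3 bits remain
Read 5: bits[21:22] width=1 -> value=1 (bin 1); offset now 22 = byte 2 bit 6; 2 bits remain

Answer: 2 0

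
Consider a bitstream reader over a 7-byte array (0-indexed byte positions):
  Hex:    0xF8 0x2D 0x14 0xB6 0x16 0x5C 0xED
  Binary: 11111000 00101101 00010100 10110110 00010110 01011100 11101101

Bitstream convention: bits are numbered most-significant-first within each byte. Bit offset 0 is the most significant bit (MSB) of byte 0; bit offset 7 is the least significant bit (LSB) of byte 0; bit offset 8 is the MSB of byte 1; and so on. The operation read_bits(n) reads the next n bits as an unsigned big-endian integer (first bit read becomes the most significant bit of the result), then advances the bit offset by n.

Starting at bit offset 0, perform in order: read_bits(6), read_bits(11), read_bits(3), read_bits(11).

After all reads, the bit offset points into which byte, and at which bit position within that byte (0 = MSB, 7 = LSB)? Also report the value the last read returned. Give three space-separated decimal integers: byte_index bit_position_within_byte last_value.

Read 1: bits[0:6] width=6 -> value=62 (bin 111110); offset now 6 = byte 0 bit 6; 50 bits remain
Read 2: bits[6:17] width=11 -> value=90 (bin 00001011010); offset now 17 = byte 2 bit 1; 39 bits remain
Read 3: bits[17:20] width=3 -> value=1 (bin 001); offset now 20 = byte 2 bit 4; 36 bits remain
Read 4: bits[20:31] width=11 -> value=603 (bin 01001011011); offset now 31 = byte 3 bit 7; 25 bits remain

Answer: 3 7 603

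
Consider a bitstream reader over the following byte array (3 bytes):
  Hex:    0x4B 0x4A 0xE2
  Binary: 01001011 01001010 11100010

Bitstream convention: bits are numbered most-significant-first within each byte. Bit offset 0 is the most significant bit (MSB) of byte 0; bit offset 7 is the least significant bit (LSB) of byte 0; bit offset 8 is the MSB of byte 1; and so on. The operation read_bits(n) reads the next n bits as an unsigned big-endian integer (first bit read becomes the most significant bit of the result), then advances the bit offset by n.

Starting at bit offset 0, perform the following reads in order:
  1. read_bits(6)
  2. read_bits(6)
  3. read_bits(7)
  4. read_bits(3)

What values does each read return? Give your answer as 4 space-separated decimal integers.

Read 1: bits[0:6] width=6 -> value=18 (bin 010010); offset now 6 = byte 0 bit 6; 18 bits remain
Read 2: bits[6:12] width=6 -> value=52 (bin 110100); offset now 12 = byte 1 bit 4; 12 bits remain
Read 3: bits[12:19] width=7 -> value=87 (bin 1010111); offset now 19 = byte 2 bit 3; 5 bits remain
Read 4: bits[19:22] width=3 -> value=0 (bin 000); offset now 22 = byte 2 bit 6; 2 bits remain

Answer: 18 52 87 0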